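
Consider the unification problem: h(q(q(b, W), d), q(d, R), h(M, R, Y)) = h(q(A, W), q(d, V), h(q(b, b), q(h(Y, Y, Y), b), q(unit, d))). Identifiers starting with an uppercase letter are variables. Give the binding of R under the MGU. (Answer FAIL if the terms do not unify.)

q(h(q(unit, d), q(unit, d), q(unit, d)), b)

Decompose h/3: q(q(b, W), d) = q(A, W),  q(d, R) = q(d, V),  h(M, R, Y) = h(q(b, b), q(h(Y, Y, Y), b), q(unit, d)).
Decompose q/2: q(b, W) = A,  d = W.
Bind A := q(b, W); no other remaining equation mentions A.
Bind W := d; no other remaining equation mentions W. Substituting into the earlier binding gives A := q(b, d).
Decompose q/2: d = d,  R = V.
Delete trivial equation d = d.
Bind R := V; substituting into the remaining equation gives: h(M, V, Y) = h(q(b, b), q(h(Y, Y, Y), b), q(unit, d)).
Decompose h/3: M = q(b, b),  V = q(h(Y, Y, Y), b),  Y = q(unit, d).
Bind M := q(b, b); no other remaining equation mentions M.
Bind V := q(h(Y, Y, Y), b); no other remaining equation mentions V. Substituting into the earlier binding gives R := q(h(Y, Y, Y), b).
Bind Y := q(unit, d). Substituting into the earlier bindings gives R := q(h(q(unit, d), q(unit, d), q(unit, d)), b), V := q(h(q(unit, d), q(unit, d), q(unit, d)), b).
MGU = { A := q(b, d), W := d, R := q(h(q(unit, d), q(unit, d), q(unit, d)), b), M := q(b, b), V := q(h(q(unit, d), q(unit, d), q(unit, d)), b), Y := q(unit, d) }, so R := q(h(q(unit, d), q(unit, d), q(unit, d)), b).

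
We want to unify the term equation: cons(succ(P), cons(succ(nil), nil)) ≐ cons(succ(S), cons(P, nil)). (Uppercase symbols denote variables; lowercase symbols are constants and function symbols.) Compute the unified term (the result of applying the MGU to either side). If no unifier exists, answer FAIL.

cons(succ(succ(nil)), cons(succ(nil), nil))

Decompose cons/2: succ(P) ≐ succ(S),  cons(succ(nil), nil) ≐ cons(P, nil).
Decompose succ/1: P ≐ S.
Bind P := S; substituting into the remaining equation gives: cons(succ(nil), nil) ≐ cons(S, nil).
Decompose cons/2: succ(nil) ≐ S,  nil ≐ nil.
Bind S := succ(nil); no other remaining equation mentions S. Substituting into the earlier binding gives P := succ(nil).
Delete trivial equation nil ≐ nil.
Applying the MGU to either side gives cons(succ(succ(nil)), cons(succ(nil), nil)).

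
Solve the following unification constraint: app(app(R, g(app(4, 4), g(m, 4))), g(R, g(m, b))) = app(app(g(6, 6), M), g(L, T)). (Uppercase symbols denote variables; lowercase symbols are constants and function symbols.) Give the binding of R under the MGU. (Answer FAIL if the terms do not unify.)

Decompose app/2: app(R, g(app(4, 4), g(m, 4))) = app(g(6, 6), M),  g(R, g(m, b)) = g(L, T).
Decompose app/2: R = g(6, 6),  g(app(4, 4), g(m, 4)) = M.
Bind R := g(6, 6); substituting into the one remaining equation that mentions R gives: g(g(6, 6), g(m, b)) = g(L, T).
Bind M := g(app(4, 4), g(m, 4)); no other remaining equation mentions M.
Decompose g/2: g(6, 6) = L,  g(m, b) = T.
Bind L := g(6, 6); no other remaining equation mentions L.
Bind T := g(m, b).
MGU = { R ↦ g(6, 6), M ↦ g(app(4, 4), g(m, 4)), L ↦ g(6, 6), T ↦ g(m, b) }, so R ↦ g(6, 6).

g(6, 6)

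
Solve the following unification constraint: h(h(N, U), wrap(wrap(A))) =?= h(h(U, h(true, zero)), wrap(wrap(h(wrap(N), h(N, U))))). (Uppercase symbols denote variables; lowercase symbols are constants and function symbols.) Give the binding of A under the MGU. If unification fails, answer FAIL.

h(wrap(h(true, zero)), h(h(true, zero), h(true, zero)))

Decompose h/2: h(N, U) =?= h(U, h(true, zero)),  wrap(wrap(A)) =?= wrap(wrap(h(wrap(N), h(N, U)))).
Decompose h/2: N =?= U,  U =?= h(true, zero).
Bind N := U; substituting into the one remaining equation that mentions N gives: wrap(wrap(A)) =?= wrap(wrap(h(wrap(U), h(U, U)))).
Bind U := h(true, zero); substituting into the remaining equation gives: wrap(wrap(A)) =?= wrap(wrap(h(wrap(h(true, zero)), h(h(true, zero), h(true, zero))))). Substituting into the earlier binding gives N := h(true, zero).
Decompose wrap/1: wrap(A) =?= wrap(h(wrap(h(true, zero)), h(h(true, zero), h(true, zero)))).
Decompose wrap/1: A =?= h(wrap(h(true, zero)), h(h(true, zero), h(true, zero))).
Bind A := h(wrap(h(true, zero)), h(h(true, zero), h(true, zero))).
MGU = { N := h(true, zero), U := h(true, zero), A := h(wrap(h(true, zero)), h(h(true, zero), h(true, zero))) }, so A := h(wrap(h(true, zero)), h(h(true, zero), h(true, zero))).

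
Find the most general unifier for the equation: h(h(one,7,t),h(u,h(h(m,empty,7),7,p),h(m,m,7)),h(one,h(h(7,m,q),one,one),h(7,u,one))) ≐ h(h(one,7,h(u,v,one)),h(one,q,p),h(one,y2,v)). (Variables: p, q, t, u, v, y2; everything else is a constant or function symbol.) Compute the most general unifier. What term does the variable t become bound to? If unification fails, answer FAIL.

h(one,h(7,one,one),one)

Decompose h/3: h(one,7,t) ≐ h(one,7,h(u,v,one)),  h(u,h(h(m,empty,7),7,p),h(m,m,7)) ≐ h(one,q,p),  h(one,h(h(7,m,q),one,one),h(7,u,one)) ≐ h(one,y2,v).
Decompose h/3: one ≐ one,  7 ≐ 7,  t ≐ h(u,v,one).
Delete trivial equation one ≐ one.
Delete trivial equation 7 ≐ 7.
Bind t := h(u,v,one); no other remaining equation mentions t.
Decompose h/3: u ≐ one,  h(h(m,empty,7),7,p) ≐ q,  h(m,m,7) ≐ p.
Bind u := one; substituting into the one remaining equation that mentions u gives: h(one,h(h(7,m,q),one,one),h(7,one,one)) ≐ h(one,y2,v). Substituting into the earlier binding gives t := h(one,v,one).
Bind q := h(h(m,empty,7),7,p); substituting into the one remaining equation that mentions q gives: h(one,h(h(7,m,h(h(m,empty,7),7,p)),one,one),h(7,one,one)) ≐ h(one,y2,v).
Bind p := h(m,m,7); substituting into the remaining equation gives: h(one,h(h(7,m,h(h(m,empty,7),7,h(m,m,7))),one,one),h(7,one,one)) ≐ h(one,y2,v). Substituting into the earlier binding gives q := h(h(m,empty,7),7,h(m,m,7)).
Decompose h/3: one ≐ one,  h(h(7,m,h(h(m,empty,7),7,h(m,m,7))),one,one) ≐ y2,  h(7,one,one) ≐ v.
Delete trivial equation one ≐ one.
Bind y2 := h(h(7,m,h(h(m,empty,7),7,h(m,m,7))),one,one); no other remaining equation mentions y2.
Bind v := h(7,one,one). Substituting into the earlier binding gives t := h(one,h(7,one,one),one).
MGU = { t ↦ h(one,h(7,one,one),one), u ↦ one, q ↦ h(h(m,empty,7),7,h(m,m,7)), p ↦ h(m,m,7), y2 ↦ h(h(7,m,h(h(m,empty,7),7,h(m,m,7))),one,one), v ↦ h(7,one,one) }, so t ↦ h(one,h(7,one,one),one).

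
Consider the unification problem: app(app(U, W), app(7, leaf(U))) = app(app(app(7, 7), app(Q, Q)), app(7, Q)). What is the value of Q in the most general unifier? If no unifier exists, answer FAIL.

Decompose app/2: app(U, W) = app(app(7, 7), app(Q, Q)),  app(7, leaf(U)) = app(7, Q).
Decompose app/2: U = app(7, 7),  W = app(Q, Q).
Bind U := app(7, 7); substituting into the one remaining equation that mentions U gives: app(7, leaf(app(7, 7))) = app(7, Q).
Bind W := app(Q, Q); no other remaining equation mentions W.
Decompose app/2: 7 = 7,  leaf(app(7, 7)) = Q.
Delete trivial equation 7 = 7.
Bind Q := leaf(app(7, 7)). Substituting into the earlier binding gives W := app(leaf(app(7, 7)), leaf(app(7, 7))).
MGU = { U ↦ app(7, 7), W ↦ app(leaf(app(7, 7)), leaf(app(7, 7))), Q ↦ leaf(app(7, 7)) }, so Q ↦ leaf(app(7, 7)).

leaf(app(7, 7))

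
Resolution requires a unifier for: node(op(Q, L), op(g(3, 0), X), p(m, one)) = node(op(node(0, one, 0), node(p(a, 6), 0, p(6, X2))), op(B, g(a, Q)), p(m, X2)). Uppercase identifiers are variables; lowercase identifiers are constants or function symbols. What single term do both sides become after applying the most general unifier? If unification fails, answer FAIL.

Decompose node/3: op(Q, L) = op(node(0, one, 0), node(p(a, 6), 0, p(6, X2))),  op(g(3, 0), X) = op(B, g(a, Q)),  p(m, one) = p(m, X2).
Decompose op/2: Q = node(0, one, 0),  L = node(p(a, 6), 0, p(6, X2)).
Bind Q := node(0, one, 0); substituting into the one remaining equation that mentions Q gives: op(g(3, 0), X) = op(B, g(a, node(0, one, 0))).
Bind L := node(p(a, 6), 0, p(6, X2)); no other remaining equation mentions L.
Decompose op/2: g(3, 0) = B,  X = g(a, node(0, one, 0)).
Bind B := g(3, 0); no other remaining equation mentions B.
Bind X := g(a, node(0, one, 0)); no other remaining equation mentions X.
Decompose p/2: m = m,  one = X2.
Delete trivial equation m = m.
Bind X2 := one. Substituting into the earlier binding gives L := node(p(a, 6), 0, p(6, one)).
Applying the MGU to either side gives node(op(node(0, one, 0), node(p(a, 6), 0, p(6, one))), op(g(3, 0), g(a, node(0, one, 0))), p(m, one)).

node(op(node(0, one, 0), node(p(a, 6), 0, p(6, one))), op(g(3, 0), g(a, node(0, one, 0))), p(m, one))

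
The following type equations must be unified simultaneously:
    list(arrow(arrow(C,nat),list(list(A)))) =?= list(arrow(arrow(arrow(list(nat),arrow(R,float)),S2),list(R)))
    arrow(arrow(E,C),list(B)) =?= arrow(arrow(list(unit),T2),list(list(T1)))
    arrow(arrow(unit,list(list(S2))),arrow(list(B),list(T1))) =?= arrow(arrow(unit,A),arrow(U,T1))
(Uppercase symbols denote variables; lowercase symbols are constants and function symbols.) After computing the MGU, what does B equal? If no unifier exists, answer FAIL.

FAIL

Decompose list/1: arrow(arrow(C,nat),list(list(A))) =?= arrow(arrow(arrow(list(nat),arrow(R,float)),S2),list(R)).
Decompose arrow/2: arrow(C,nat) =?= arrow(arrow(list(nat),arrow(R,float)),S2),  list(list(A)) =?= list(R).
Decompose arrow/2: C =?= arrow(list(nat),arrow(R,float)),  nat =?= S2.
Bind C := arrow(list(nat),arrow(R,float)); substituting into the one remaining equation that mentions C gives: arrow(arrow(E,arrow(list(nat),arrow(R,float))),list(B)) =?= arrow(arrow(list(unit),T2),list(list(T1))).
Bind S2 := nat; substituting into the one remaining equation that mentions S2 gives: arrow(arrow(unit,list(list(nat))),arrow(list(B),list(T1))) =?= arrow(arrow(unit,A),arrow(U,T1)).
Decompose list/1: list(A) =?= R.
Bind R := list(A); substituting into the one remaining equation that mentions R gives: arrow(arrow(E,arrow(list(nat),arrow(list(A),float))),list(B)) =?= arrow(arrow(list(unit),T2),list(list(T1))). Substituting into the earlier binding gives C := arrow(list(nat),arrow(list(A),float)).
Decompose arrow/2: arrow(E,arrow(list(nat),arrow(list(A),float))) =?= arrow(list(unit),T2),  list(B) =?= list(list(T1)).
Decompose arrow/2: E =?= list(unit),  arrow(list(nat),arrow(list(A),float)) =?= T2.
Bind E := list(unit); no other remaining equation mentions E.
Bind T2 := arrow(list(nat),arrow(list(A),float)); no other remaining equation mentions T2.
Decompose list/1: B =?= list(T1).
Bind B := list(T1); substituting into the remaining equation gives: arrow(arrow(unit,list(list(nat))),arrow(list(list(T1)),list(T1))) =?= arrow(arrow(unit,A),arrow(U,T1)).
Decompose arrow/2: arrow(unit,list(list(nat))) =?= arrow(unit,A),  arrow(list(list(T1)),list(T1)) =?= arrow(U,T1).
Decompose arrow/2: unit =?= unit,  list(list(nat)) =?= A.
Delete trivial equation unit =?= unit.
Bind A := list(list(nat)); no other remaining equation mentions A. Substituting into the earlier bindings gives C := arrow(list(nat),arrow(list(list(list(nat))),float)), R := list(list(list(nat))), T2 := arrow(list(nat),arrow(list(list(list(nat))),float)).
Decompose arrow/2: list(list(T1)) =?= U,  list(T1) =?= T1.
Bind U := list(list(T1)); no other remaining equation mentions U.
Occurs check fails: T1 occurs in list(T1); the equation T1 =?= list(T1) has no finite solution.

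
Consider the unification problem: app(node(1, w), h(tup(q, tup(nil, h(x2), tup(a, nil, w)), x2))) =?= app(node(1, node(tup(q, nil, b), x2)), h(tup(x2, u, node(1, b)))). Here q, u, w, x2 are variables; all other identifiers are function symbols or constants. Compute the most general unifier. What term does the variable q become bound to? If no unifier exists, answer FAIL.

Decompose app/2: node(1, w) =?= node(1, node(tup(q, nil, b), x2)),  h(tup(q, tup(nil, h(x2), tup(a, nil, w)), x2)) =?= h(tup(x2, u, node(1, b))).
Decompose node/2: 1 =?= 1,  w =?= node(tup(q, nil, b), x2).
Delete trivial equation 1 =?= 1.
Bind w := node(tup(q, nil, b), x2); substituting into the remaining equation gives: h(tup(q, tup(nil, h(x2), tup(a, nil, node(tup(q, nil, b), x2))), x2)) =?= h(tup(x2, u, node(1, b))).
Decompose h/1: tup(q, tup(nil, h(x2), tup(a, nil, node(tup(q, nil, b), x2))), x2) =?= tup(x2, u, node(1, b)).
Decompose tup/3: q =?= x2,  tup(nil, h(x2), tup(a, nil, node(tup(q, nil, b), x2))) =?= u,  x2 =?= node(1, b).
Bind q := x2; substituting into the one remaining equation that mentions q gives: tup(nil, h(x2), tup(a, nil, node(tup(x2, nil, b), x2))) =?= u. Substituting into the earlier binding gives w := node(tup(x2, nil, b), x2).
Bind u := tup(nil, h(x2), tup(a, nil, node(tup(x2, nil, b), x2))); no other remaining equation mentions u.
Bind x2 := node(1, b). Substituting into the earlier bindings gives w := node(tup(node(1, b), nil, b), node(1, b)), q := node(1, b), u := tup(nil, h(node(1, b)), tup(a, nil, node(tup(node(1, b), nil, b), node(1, b)))).
MGU = { w -> node(tup(node(1, b), nil, b), node(1, b)), q -> node(1, b), u -> tup(nil, h(node(1, b)), tup(a, nil, node(tup(node(1, b), nil, b), node(1, b)))), x2 -> node(1, b) }, so q -> node(1, b).

node(1, b)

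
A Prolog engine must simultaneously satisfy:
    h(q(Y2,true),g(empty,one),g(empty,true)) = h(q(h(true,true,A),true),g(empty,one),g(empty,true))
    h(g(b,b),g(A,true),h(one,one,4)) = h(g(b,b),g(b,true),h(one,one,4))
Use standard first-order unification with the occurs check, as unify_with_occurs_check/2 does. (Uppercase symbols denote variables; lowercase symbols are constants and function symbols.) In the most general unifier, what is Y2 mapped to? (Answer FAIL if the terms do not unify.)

h(true,true,b)

Decompose h/3: q(Y2,true) = q(h(true,true,A),true),  g(empty,one) = g(empty,one),  g(empty,true) = g(empty,true).
Decompose q/2: Y2 = h(true,true,A),  true = true.
Bind Y2 := h(true,true,A); no other remaining equation mentions Y2.
Delete trivial equation true = true.
Delete trivial equation g(empty,one) = g(empty,one).
Delete trivial equation g(empty,true) = g(empty,true).
Decompose h/3: g(b,b) = g(b,b),  g(A,true) = g(b,true),  h(one,one,4) = h(one,one,4).
Delete trivial equation g(b,b) = g(b,b).
Decompose g/2: A = b,  true = true.
Bind A := b; no other remaining equation mentions A. Substituting into the earlier binding gives Y2 := h(true,true,b).
Delete trivial equation true = true.
Delete trivial equation h(one,one,4) = h(one,one,4).
MGU = { Y2 = h(true,true,b), A = b }, so Y2 = h(true,true,b).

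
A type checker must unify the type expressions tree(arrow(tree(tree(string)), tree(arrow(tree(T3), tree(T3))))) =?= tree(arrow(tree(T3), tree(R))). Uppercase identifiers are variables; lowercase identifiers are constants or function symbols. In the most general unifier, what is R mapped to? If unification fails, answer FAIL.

arrow(tree(tree(string)), tree(tree(string)))

Decompose tree/1: arrow(tree(tree(string)), tree(arrow(tree(T3), tree(T3)))) =?= arrow(tree(T3), tree(R)).
Decompose arrow/2: tree(tree(string)) =?= tree(T3),  tree(arrow(tree(T3), tree(T3))) =?= tree(R).
Decompose tree/1: tree(string) =?= T3.
Bind T3 := tree(string); substituting into the remaining equation gives: tree(arrow(tree(tree(string)), tree(tree(string)))) =?= tree(R).
Decompose tree/1: arrow(tree(tree(string)), tree(tree(string))) =?= R.
Bind R := arrow(tree(tree(string)), tree(tree(string))).
MGU = { T3 -> tree(string), R -> arrow(tree(tree(string)), tree(tree(string))) }, so R -> arrow(tree(tree(string)), tree(tree(string))).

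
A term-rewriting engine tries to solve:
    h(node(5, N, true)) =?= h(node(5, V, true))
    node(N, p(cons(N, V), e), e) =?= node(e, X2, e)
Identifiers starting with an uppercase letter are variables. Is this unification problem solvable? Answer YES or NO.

YES

Decompose h/1: node(5, N, true) =?= node(5, V, true).
Decompose node/3: 5 =?= 5,  N =?= V,  true =?= true.
Delete trivial equation 5 =?= 5.
Bind N := V; substituting into the one remaining equation that mentions N gives: node(V, p(cons(V, V), e), e) =?= node(e, X2, e).
Delete trivial equation true =?= true.
Decompose node/3: V =?= e,  p(cons(V, V), e) =?= X2,  e =?= e.
Bind V := e; substituting into the one remaining equation that mentions V gives: p(cons(e, e), e) =?= X2. Substituting into the earlier binding gives N := e.
Bind X2 := p(cons(e, e), e); no other remaining equation mentions X2.
Delete trivial equation e =?= e.
No equations remain and no clash or occurs-check failure arose, so a unifier exists.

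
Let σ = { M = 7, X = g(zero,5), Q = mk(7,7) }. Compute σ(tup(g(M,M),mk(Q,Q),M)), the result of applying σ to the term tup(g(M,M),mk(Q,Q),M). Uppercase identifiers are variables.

tup(g(7,7),mk(mk(7,7),mk(7,7)),7)

Replace each occurrence of M with 7.
Replace each occurrence of Q with mk(7,7).
Result: tup(g(7,7),mk(mk(7,7),mk(7,7)),7).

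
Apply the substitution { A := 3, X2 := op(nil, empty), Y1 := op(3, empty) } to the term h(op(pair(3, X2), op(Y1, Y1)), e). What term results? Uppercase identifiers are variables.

h(op(pair(3, op(nil, empty)), op(op(3, empty), op(3, empty))), e)

Replace each occurrence of X2 with op(nil, empty).
Replace each occurrence of Y1 with op(3, empty).
Result: h(op(pair(3, op(nil, empty)), op(op(3, empty), op(3, empty))), e).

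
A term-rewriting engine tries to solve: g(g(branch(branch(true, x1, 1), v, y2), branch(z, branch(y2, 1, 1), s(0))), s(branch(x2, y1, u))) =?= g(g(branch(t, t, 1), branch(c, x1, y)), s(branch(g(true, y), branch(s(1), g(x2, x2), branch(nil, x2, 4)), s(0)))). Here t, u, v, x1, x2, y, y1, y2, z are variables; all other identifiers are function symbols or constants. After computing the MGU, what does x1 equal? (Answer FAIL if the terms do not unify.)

Decompose g/2: g(branch(branch(true, x1, 1), v, y2), branch(z, branch(y2, 1, 1), s(0))) =?= g(branch(t, t, 1), branch(c, x1, y)),  s(branch(x2, y1, u)) =?= s(branch(g(true, y), branch(s(1), g(x2, x2), branch(nil, x2, 4)), s(0))).
Decompose g/2: branch(branch(true, x1, 1), v, y2) =?= branch(t, t, 1),  branch(z, branch(y2, 1, 1), s(0)) =?= branch(c, x1, y).
Decompose branch/3: branch(true, x1, 1) =?= t,  v =?= t,  y2 =?= 1.
Bind t := branch(true, x1, 1); substituting into the one remaining equation that mentions t gives: v =?= branch(true, x1, 1).
Bind v := branch(true, x1, 1); no other remaining equation mentions v.
Bind y2 := 1; substituting into the one remaining equation that mentions y2 gives: branch(z, branch(1, 1, 1), s(0)) =?= branch(c, x1, y).
Decompose branch/3: z =?= c,  branch(1, 1, 1) =?= x1,  s(0) =?= y.
Bind z := c; no other remaining equation mentions z.
Bind x1 := branch(1, 1, 1); no other remaining equation mentions x1. Substituting into the earlier bindings gives t := branch(true, branch(1, 1, 1), 1), v := branch(true, branch(1, 1, 1), 1).
Bind y := s(0); substituting into the remaining equation gives: s(branch(x2, y1, u)) =?= s(branch(g(true, s(0)), branch(s(1), g(x2, x2), branch(nil, x2, 4)), s(0))).
Decompose s/1: branch(x2, y1, u) =?= branch(g(true, s(0)), branch(s(1), g(x2, x2), branch(nil, x2, 4)), s(0)).
Decompose branch/3: x2 =?= g(true, s(0)),  y1 =?= branch(s(1), g(x2, x2), branch(nil, x2, 4)),  u =?= s(0).
Bind x2 := g(true, s(0)); substituting into the one remaining equation that mentions x2 gives: y1 =?= branch(s(1), g(g(true, s(0)), g(true, s(0))), branch(nil, g(true, s(0)), 4)).
Bind y1 := branch(s(1), g(g(true, s(0)), g(true, s(0))), branch(nil, g(true, s(0)), 4)); no other remaining equation mentions y1.
Bind u := s(0).
MGU = { t -> branch(true, branch(1, 1, 1), 1), v -> branch(true, branch(1, 1, 1), 1), y2 -> 1, z -> c, x1 -> branch(1, 1, 1), y -> s(0), x2 -> g(true, s(0)), y1 -> branch(s(1), g(g(true, s(0)), g(true, s(0))), branch(nil, g(true, s(0)), 4)), u -> s(0) }, so x1 -> branch(1, 1, 1).

branch(1, 1, 1)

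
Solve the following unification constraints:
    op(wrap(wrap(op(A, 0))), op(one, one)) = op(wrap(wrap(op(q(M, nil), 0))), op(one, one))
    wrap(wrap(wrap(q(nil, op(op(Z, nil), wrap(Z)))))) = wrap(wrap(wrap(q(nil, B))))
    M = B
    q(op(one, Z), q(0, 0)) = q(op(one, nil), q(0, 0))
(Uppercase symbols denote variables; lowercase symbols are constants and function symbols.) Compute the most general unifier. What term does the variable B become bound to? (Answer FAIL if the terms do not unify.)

op(op(nil, nil), wrap(nil))

Decompose op/2: wrap(wrap(op(A, 0))) = wrap(wrap(op(q(M, nil), 0))),  op(one, one) = op(one, one).
Decompose wrap/1: wrap(op(A, 0)) = wrap(op(q(M, nil), 0)).
Decompose wrap/1: op(A, 0) = op(q(M, nil), 0).
Decompose op/2: A = q(M, nil),  0 = 0.
Bind A := q(M, nil); no other remaining equation mentions A.
Delete trivial equation 0 = 0.
Delete trivial equation op(one, one) = op(one, one).
Decompose wrap/1: wrap(wrap(q(nil, op(op(Z, nil), wrap(Z))))) = wrap(wrap(q(nil, B))).
Decompose wrap/1: wrap(q(nil, op(op(Z, nil), wrap(Z)))) = wrap(q(nil, B)).
Decompose wrap/1: q(nil, op(op(Z, nil), wrap(Z))) = q(nil, B).
Decompose q/2: nil = nil,  op(op(Z, nil), wrap(Z)) = B.
Delete trivial equation nil = nil.
Bind B := op(op(Z, nil), wrap(Z)); substituting into the one remaining equation that mentions B gives: M = op(op(Z, nil), wrap(Z)).
Bind M := op(op(Z, nil), wrap(Z)); no other remaining equation mentions M. Substituting into the earlier binding gives A := q(op(op(Z, nil), wrap(Z)), nil).
Decompose q/2: op(one, Z) = op(one, nil),  q(0, 0) = q(0, 0).
Decompose op/2: one = one,  Z = nil.
Delete trivial equation one = one.
Bind Z := nil; no other remaining equation mentions Z. Substituting into the earlier bindings gives A := q(op(op(nil, nil), wrap(nil)), nil), B := op(op(nil, nil), wrap(nil)), M := op(op(nil, nil), wrap(nil)).
Delete trivial equation q(0, 0) = q(0, 0).
MGU = { A ↦ q(op(op(nil, nil), wrap(nil)), nil), B ↦ op(op(nil, nil), wrap(nil)), M ↦ op(op(nil, nil), wrap(nil)), Z ↦ nil }, so B ↦ op(op(nil, nil), wrap(nil)).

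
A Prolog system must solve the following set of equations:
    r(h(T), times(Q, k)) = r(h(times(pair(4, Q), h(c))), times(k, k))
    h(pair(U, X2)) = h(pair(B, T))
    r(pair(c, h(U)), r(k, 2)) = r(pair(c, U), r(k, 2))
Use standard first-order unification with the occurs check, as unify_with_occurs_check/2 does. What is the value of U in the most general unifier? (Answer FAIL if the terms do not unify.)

Decompose r/2: h(T) = h(times(pair(4, Q), h(c))),  times(Q, k) = times(k, k).
Decompose h/1: T = times(pair(4, Q), h(c)).
Bind T := times(pair(4, Q), h(c)); substituting into the one remaining equation that mentions T gives: h(pair(U, X2)) = h(pair(B, times(pair(4, Q), h(c)))).
Decompose times/2: Q = k,  k = k.
Bind Q := k; substituting into the one remaining equation that mentions Q gives: h(pair(U, X2)) = h(pair(B, times(pair(4, k), h(c)))). Substituting into the earlier binding gives T := times(pair(4, k), h(c)).
Delete trivial equation k = k.
Decompose h/1: pair(U, X2) = pair(B, times(pair(4, k), h(c))).
Decompose pair/2: U = B,  X2 = times(pair(4, k), h(c)).
Bind U := B; substituting into the one remaining equation that mentions U gives: r(pair(c, h(B)), r(k, 2)) = r(pair(c, B), r(k, 2)).
Bind X2 := times(pair(4, k), h(c)); no other remaining equation mentions X2.
Decompose r/2: pair(c, h(B)) = pair(c, B),  r(k, 2) = r(k, 2).
Decompose pair/2: c = c,  h(B) = B.
Delete trivial equation c = c.
Occurs check fails: B occurs in h(B); the equation B = h(B) has no finite solution.

FAIL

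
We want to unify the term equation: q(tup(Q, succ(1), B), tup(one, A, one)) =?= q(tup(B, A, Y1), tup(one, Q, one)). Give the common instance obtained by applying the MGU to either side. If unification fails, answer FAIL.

Decompose q/2: tup(Q, succ(1), B) =?= tup(B, A, Y1),  tup(one, A, one) =?= tup(one, Q, one).
Decompose tup/3: Q =?= B,  succ(1) =?= A,  B =?= Y1.
Bind Q := B; substituting into the one remaining equation that mentions Q gives: tup(one, A, one) =?= tup(one, B, one).
Bind A := succ(1); substituting into the one remaining equation that mentions A gives: tup(one, succ(1), one) =?= tup(one, B, one).
Bind B := Y1; substituting into the remaining equation gives: tup(one, succ(1), one) =?= tup(one, Y1, one). Substituting into the earlier binding gives Q := Y1.
Decompose tup/3: one =?= one,  succ(1) =?= Y1,  one =?= one.
Delete trivial equation one =?= one.
Bind Y1 := succ(1); no other remaining equation mentions Y1. Substituting into the earlier bindings gives Q := succ(1), B := succ(1).
Delete trivial equation one =?= one.
Applying the MGU to either side gives q(tup(succ(1), succ(1), succ(1)), tup(one, succ(1), one)).

q(tup(succ(1), succ(1), succ(1)), tup(one, succ(1), one))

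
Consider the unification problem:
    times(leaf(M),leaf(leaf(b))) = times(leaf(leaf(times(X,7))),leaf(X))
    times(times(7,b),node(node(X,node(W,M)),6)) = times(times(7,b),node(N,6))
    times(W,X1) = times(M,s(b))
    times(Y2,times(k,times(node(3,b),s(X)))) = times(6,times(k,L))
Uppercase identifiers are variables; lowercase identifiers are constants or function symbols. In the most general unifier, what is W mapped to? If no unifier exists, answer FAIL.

leaf(times(leaf(b),7))

Decompose times/2: leaf(M) = leaf(leaf(times(X,7))),  leaf(leaf(b)) = leaf(X).
Decompose leaf/1: M = leaf(times(X,7)).
Bind M := leaf(times(X,7)); substituting into the 2 remaining equations that mention M gives: times(times(7,b),node(node(X,node(W,leaf(times(X,7)))),6)) = times(times(7,b),node(N,6)),  times(W,X1) = times(leaf(times(X,7)),s(b)).
Decompose leaf/1: leaf(b) = X.
Bind X := leaf(b); substituting into the remaining equations gives: times(times(7,b),node(node(leaf(b),node(W,leaf(times(leaf(b),7)))),6)) = times(times(7,b),node(N,6)),  times(W,X1) = times(leaf(times(leaf(b),7)),s(b)),  times(Y2,times(k,times(node(3,b),s(leaf(b))))) = times(6,times(k,L)). Substituting into the earlier binding gives M := leaf(times(leaf(b),7)).
Decompose times/2: times(7,b) = times(7,b),  node(node(leaf(b),node(W,leaf(times(leaf(b),7)))),6) = node(N,6).
Delete trivial equation times(7,b) = times(7,b).
Decompose node/2: node(leaf(b),node(W,leaf(times(leaf(b),7)))) = N,  6 = 6.
Bind N := node(leaf(b),node(W,leaf(times(leaf(b),7)))); no other remaining equation mentions N.
Delete trivial equation 6 = 6.
Decompose times/2: W = leaf(times(leaf(b),7)),  X1 = s(b).
Bind W := leaf(times(leaf(b),7)); no other remaining equation mentions W. Substituting into the earlier binding gives N := node(leaf(b),node(leaf(times(leaf(b),7)),leaf(times(leaf(b),7)))).
Bind X1 := s(b); no other remaining equation mentions X1.
Decompose times/2: Y2 = 6,  times(k,times(node(3,b),s(leaf(b)))) = times(k,L).
Bind Y2 := 6; no other remaining equation mentions Y2.
Decompose times/2: k = k,  times(node(3,b),s(leaf(b))) = L.
Delete trivial equation k = k.
Bind L := times(node(3,b),s(leaf(b))).
MGU = { M ↦ leaf(times(leaf(b),7)), X ↦ leaf(b), N ↦ node(leaf(b),node(leaf(times(leaf(b),7)),leaf(times(leaf(b),7)))), W ↦ leaf(times(leaf(b),7)), X1 ↦ s(b), Y2 ↦ 6, L ↦ times(node(3,b),s(leaf(b))) }, so W ↦ leaf(times(leaf(b),7)).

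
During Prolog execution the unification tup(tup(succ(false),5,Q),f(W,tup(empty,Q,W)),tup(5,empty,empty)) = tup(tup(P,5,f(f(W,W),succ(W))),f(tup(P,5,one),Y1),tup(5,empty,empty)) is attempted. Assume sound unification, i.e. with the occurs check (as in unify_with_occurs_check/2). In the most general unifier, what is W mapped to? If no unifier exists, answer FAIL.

Decompose tup/3: tup(succ(false),5,Q) = tup(P,5,f(f(W,W),succ(W))),  f(W,tup(empty,Q,W)) = f(tup(P,5,one),Y1),  tup(5,empty,empty) = tup(5,empty,empty).
Decompose tup/3: succ(false) = P,  5 = 5,  Q = f(f(W,W),succ(W)).
Bind P := succ(false); substituting into the one remaining equation that mentions P gives: f(W,tup(empty,Q,W)) = f(tup(succ(false),5,one),Y1).
Delete trivial equation 5 = 5.
Bind Q := f(f(W,W),succ(W)); substituting into the one remaining equation that mentions Q gives: f(W,tup(empty,f(f(W,W),succ(W)),W)) = f(tup(succ(false),5,one),Y1).
Decompose f/2: W = tup(succ(false),5,one),  tup(empty,f(f(W,W),succ(W)),W) = Y1.
Bind W := tup(succ(false),5,one); substituting into the one remaining equation that mentions W gives: tup(empty,f(f(tup(succ(false),5,one),tup(succ(false),5,one)),succ(tup(succ(false),5,one))),tup(succ(false),5,one)) = Y1. Substituting into the earlier binding gives Q := f(f(tup(succ(false),5,one),tup(succ(false),5,one)),succ(tup(succ(false),5,one))).
Bind Y1 := tup(empty,f(f(tup(succ(false),5,one),tup(succ(false),5,one)),succ(tup(succ(false),5,one))),tup(succ(false),5,one)); no other remaining equation mentions Y1.
Delete trivial equation tup(5,empty,empty) = tup(5,empty,empty).
MGU = { P -> succ(false), Q -> f(f(tup(succ(false),5,one),tup(succ(false),5,one)),succ(tup(succ(false),5,one))), W -> tup(succ(false),5,one), Y1 -> tup(empty,f(f(tup(succ(false),5,one),tup(succ(false),5,one)),succ(tup(succ(false),5,one))),tup(succ(false),5,one)) }, so W -> tup(succ(false),5,one).

tup(succ(false),5,one)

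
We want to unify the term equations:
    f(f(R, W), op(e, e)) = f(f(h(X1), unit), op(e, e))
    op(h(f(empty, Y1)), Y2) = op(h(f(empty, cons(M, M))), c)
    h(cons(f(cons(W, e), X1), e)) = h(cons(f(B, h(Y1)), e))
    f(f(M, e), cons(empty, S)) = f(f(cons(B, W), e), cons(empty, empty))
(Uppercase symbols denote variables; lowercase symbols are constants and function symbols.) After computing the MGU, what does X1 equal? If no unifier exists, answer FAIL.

h(cons(cons(cons(unit, e), unit), cons(cons(unit, e), unit)))

Decompose f/2: f(R, W) = f(h(X1), unit),  op(e, e) = op(e, e).
Decompose f/2: R = h(X1),  W = unit.
Bind R := h(X1); no other remaining equation mentions R.
Bind W := unit; substituting into the 2 remaining equations that mention W gives: h(cons(f(cons(unit, e), X1), e)) = h(cons(f(B, h(Y1)), e)),  f(f(M, e), cons(empty, S)) = f(f(cons(B, unit), e), cons(empty, empty)).
Delete trivial equation op(e, e) = op(e, e).
Decompose op/2: h(f(empty, Y1)) = h(f(empty, cons(M, M))),  Y2 = c.
Decompose h/1: f(empty, Y1) = f(empty, cons(M, M)).
Decompose f/2: empty = empty,  Y1 = cons(M, M).
Delete trivial equation empty = empty.
Bind Y1 := cons(M, M); substituting into the one remaining equation that mentions Y1 gives: h(cons(f(cons(unit, e), X1), e)) = h(cons(f(B, h(cons(M, M))), e)).
Bind Y2 := c; no other remaining equation mentions Y2.
Decompose h/1: cons(f(cons(unit, e), X1), e) = cons(f(B, h(cons(M, M))), e).
Decompose cons/2: f(cons(unit, e), X1) = f(B, h(cons(M, M))),  e = e.
Decompose f/2: cons(unit, e) = B,  X1 = h(cons(M, M)).
Bind B := cons(unit, e); substituting into the one remaining equation that mentions B gives: f(f(M, e), cons(empty, S)) = f(f(cons(cons(unit, e), unit), e), cons(empty, empty)).
Bind X1 := h(cons(M, M)); no other remaining equation mentions X1. Substituting into the earlier binding gives R := h(h(cons(M, M))).
Delete trivial equation e = e.
Decompose f/2: f(M, e) = f(cons(cons(unit, e), unit), e),  cons(empty, S) = cons(empty, empty).
Decompose f/2: M = cons(cons(unit, e), unit),  e = e.
Bind M := cons(cons(unit, e), unit); no other remaining equation mentions M. Substituting into the earlier bindings gives R := h(h(cons(cons(cons(unit, e), unit), cons(cons(unit, e), unit)))), Y1 := cons(cons(cons(unit, e), unit), cons(cons(unit, e), unit)), X1 := h(cons(cons(cons(unit, e), unit), cons(cons(unit, e), unit))).
Delete trivial equation e = e.
Decompose cons/2: empty = empty,  S = empty.
Delete trivial equation empty = empty.
Bind S := empty.
MGU = { R := h(h(cons(cons(cons(unit, e), unit), cons(cons(unit, e), unit)))), W := unit, Y1 := cons(cons(cons(unit, e), unit), cons(cons(unit, e), unit)), Y2 := c, B := cons(unit, e), X1 := h(cons(cons(cons(unit, e), unit), cons(cons(unit, e), unit))), M := cons(cons(unit, e), unit), S := empty }, so X1 := h(cons(cons(cons(unit, e), unit), cons(cons(unit, e), unit))).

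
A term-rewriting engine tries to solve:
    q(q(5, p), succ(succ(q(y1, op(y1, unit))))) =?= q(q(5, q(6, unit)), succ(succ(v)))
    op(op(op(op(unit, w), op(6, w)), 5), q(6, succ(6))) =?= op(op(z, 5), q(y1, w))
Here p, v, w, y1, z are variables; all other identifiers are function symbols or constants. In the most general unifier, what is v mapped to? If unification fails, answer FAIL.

q(6, op(6, unit))

Decompose q/2: q(5, p) =?= q(5, q(6, unit)),  succ(succ(q(y1, op(y1, unit)))) =?= succ(succ(v)).
Decompose q/2: 5 =?= 5,  p =?= q(6, unit).
Delete trivial equation 5 =?= 5.
Bind p := q(6, unit); no other remaining equation mentions p.
Decompose succ/1: succ(q(y1, op(y1, unit))) =?= succ(v).
Decompose succ/1: q(y1, op(y1, unit)) =?= v.
Bind v := q(y1, op(y1, unit)); no other remaining equation mentions v.
Decompose op/2: op(op(op(unit, w), op(6, w)), 5) =?= op(z, 5),  q(6, succ(6)) =?= q(y1, w).
Decompose op/2: op(op(unit, w), op(6, w)) =?= z,  5 =?= 5.
Bind z := op(op(unit, w), op(6, w)); no other remaining equation mentions z.
Delete trivial equation 5 =?= 5.
Decompose q/2: 6 =?= y1,  succ(6) =?= w.
Bind y1 := 6; no other remaining equation mentions y1. Substituting into the earlier binding gives v := q(6, op(6, unit)).
Bind w := succ(6). Substituting into the earlier binding gives z := op(op(unit, succ(6)), op(6, succ(6))).
MGU = { p := q(6, unit), v := q(6, op(6, unit)), z := op(op(unit, succ(6)), op(6, succ(6))), y1 := 6, w := succ(6) }, so v := q(6, op(6, unit)).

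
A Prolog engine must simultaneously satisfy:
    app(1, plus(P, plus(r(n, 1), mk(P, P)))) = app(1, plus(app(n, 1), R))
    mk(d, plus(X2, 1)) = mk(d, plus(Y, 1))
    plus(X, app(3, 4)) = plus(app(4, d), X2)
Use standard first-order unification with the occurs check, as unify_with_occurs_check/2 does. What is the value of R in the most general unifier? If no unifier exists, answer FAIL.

Decompose app/2: 1 = 1,  plus(P, plus(r(n, 1), mk(P, P))) = plus(app(n, 1), R).
Delete trivial equation 1 = 1.
Decompose plus/2: P = app(n, 1),  plus(r(n, 1), mk(P, P)) = R.
Bind P := app(n, 1); substituting into the one remaining equation that mentions P gives: plus(r(n, 1), mk(app(n, 1), app(n, 1))) = R.
Bind R := plus(r(n, 1), mk(app(n, 1), app(n, 1))); no other remaining equation mentions R.
Decompose mk/2: d = d,  plus(X2, 1) = plus(Y, 1).
Delete trivial equation d = d.
Decompose plus/2: X2 = Y,  1 = 1.
Bind X2 := Y; substituting into the one remaining equation that mentions X2 gives: plus(X, app(3, 4)) = plus(app(4, d), Y).
Delete trivial equation 1 = 1.
Decompose plus/2: X = app(4, d),  app(3, 4) = Y.
Bind X := app(4, d); no other remaining equation mentions X.
Bind Y := app(3, 4). Substituting into the earlier binding gives X2 := app(3, 4).
MGU = { P ↦ app(n, 1), R ↦ plus(r(n, 1), mk(app(n, 1), app(n, 1))), X2 ↦ app(3, 4), X ↦ app(4, d), Y ↦ app(3, 4) }, so R ↦ plus(r(n, 1), mk(app(n, 1), app(n, 1))).

plus(r(n, 1), mk(app(n, 1), app(n, 1)))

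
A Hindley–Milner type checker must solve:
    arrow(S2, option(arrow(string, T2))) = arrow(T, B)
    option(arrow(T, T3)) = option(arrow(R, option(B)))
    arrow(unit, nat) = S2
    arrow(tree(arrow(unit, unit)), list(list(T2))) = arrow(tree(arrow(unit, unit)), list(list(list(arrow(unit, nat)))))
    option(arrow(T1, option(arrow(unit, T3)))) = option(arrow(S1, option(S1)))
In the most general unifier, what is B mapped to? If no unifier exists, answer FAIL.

option(arrow(string, list(arrow(unit, nat))))

Decompose arrow/2: S2 = T,  option(arrow(string, T2)) = B.
Bind S2 := T; substituting into the one remaining equation that mentions S2 gives: arrow(unit, nat) = T.
Bind B := option(arrow(string, T2)); substituting into the one remaining equation that mentions B gives: option(arrow(T, T3)) = option(arrow(R, option(option(arrow(string, T2))))).
Decompose option/1: arrow(T, T3) = arrow(R, option(option(arrow(string, T2)))).
Decompose arrow/2: T = R,  T3 = option(option(arrow(string, T2))).
Bind T := R; substituting into the one remaining equation that mentions T gives: arrow(unit, nat) = R. Substituting into the earlier binding gives S2 := R.
Bind T3 := option(option(arrow(string, T2))); substituting into the one remaining equation that mentions T3 gives: option(arrow(T1, option(arrow(unit, option(option(arrow(string, T2))))))) = option(arrow(S1, option(S1))).
Bind R := arrow(unit, nat); no other remaining equation mentions R. Substituting into the earlier bindings gives S2 := arrow(unit, nat), T := arrow(unit, nat).
Decompose arrow/2: tree(arrow(unit, unit)) = tree(arrow(unit, unit)),  list(list(T2)) = list(list(list(arrow(unit, nat)))).
Delete trivial equation tree(arrow(unit, unit)) = tree(arrow(unit, unit)).
Decompose list/1: list(T2) = list(list(arrow(unit, nat))).
Decompose list/1: T2 = list(arrow(unit, nat)).
Bind T2 := list(arrow(unit, nat)); substituting into the remaining equation gives: option(arrow(T1, option(arrow(unit, option(option(arrow(string, list(arrow(unit, nat))))))))) = option(arrow(S1, option(S1))). Substituting into the earlier bindings gives B := option(arrow(string, list(arrow(unit, nat)))), T3 := option(option(arrow(string, list(arrow(unit, nat))))).
Decompose option/1: arrow(T1, option(arrow(unit, option(option(arrow(string, list(arrow(unit, nat)))))))) = arrow(S1, option(S1)).
Decompose arrow/2: T1 = S1,  option(arrow(unit, option(option(arrow(string, list(arrow(unit, nat))))))) = option(S1).
Bind T1 := S1; no other remaining equation mentions T1.
Decompose option/1: arrow(unit, option(option(arrow(string, list(arrow(unit, nat)))))) = S1.
Bind S1 := arrow(unit, option(option(arrow(string, list(arrow(unit, nat)))))). Substituting into the earlier binding gives T1 := arrow(unit, option(option(arrow(string, list(arrow(unit, nat)))))).
MGU = { S2 -> arrow(unit, nat), B -> option(arrow(string, list(arrow(unit, nat)))), T -> arrow(unit, nat), T3 -> option(option(arrow(string, list(arrow(unit, nat))))), R -> arrow(unit, nat), T2 -> list(arrow(unit, nat)), T1 -> arrow(unit, option(option(arrow(string, list(arrow(unit, nat)))))), S1 -> arrow(unit, option(option(arrow(string, list(arrow(unit, nat)))))) }, so B -> option(arrow(string, list(arrow(unit, nat)))).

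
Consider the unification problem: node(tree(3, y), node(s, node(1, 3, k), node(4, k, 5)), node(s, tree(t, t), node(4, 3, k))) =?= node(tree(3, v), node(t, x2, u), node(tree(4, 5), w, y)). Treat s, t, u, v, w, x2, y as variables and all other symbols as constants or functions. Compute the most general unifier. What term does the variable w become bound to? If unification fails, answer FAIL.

tree(tree(4, 5), tree(4, 5))

Decompose node/3: tree(3, y) =?= tree(3, v),  node(s, node(1, 3, k), node(4, k, 5)) =?= node(t, x2, u),  node(s, tree(t, t), node(4, 3, k)) =?= node(tree(4, 5), w, y).
Decompose tree/2: 3 =?= 3,  y =?= v.
Delete trivial equation 3 =?= 3.
Bind y := v; substituting into the one remaining equation that mentions y gives: node(s, tree(t, t), node(4, 3, k)) =?= node(tree(4, 5), w, v).
Decompose node/3: s =?= t,  node(1, 3, k) =?= x2,  node(4, k, 5) =?= u.
Bind s := t; substituting into the one remaining equation that mentions s gives: node(t, tree(t, t), node(4, 3, k)) =?= node(tree(4, 5), w, v).
Bind x2 := node(1, 3, k); no other remaining equation mentions x2.
Bind u := node(4, k, 5); no other remaining equation mentions u.
Decompose node/3: t =?= tree(4, 5),  tree(t, t) =?= w,  node(4, 3, k) =?= v.
Bind t := tree(4, 5); substituting into the one remaining equation that mentions t gives: tree(tree(4, 5), tree(4, 5)) =?= w. Substituting into the earlier binding gives s := tree(4, 5).
Bind w := tree(tree(4, 5), tree(4, 5)); no other remaining equation mentions w.
Bind v := node(4, 3, k). Substituting into the earlier binding gives y := node(4, 3, k).
MGU = { y := node(4, 3, k), s := tree(4, 5), x2 := node(1, 3, k), u := node(4, k, 5), t := tree(4, 5), w := tree(tree(4, 5), tree(4, 5)), v := node(4, 3, k) }, so w := tree(tree(4, 5), tree(4, 5)).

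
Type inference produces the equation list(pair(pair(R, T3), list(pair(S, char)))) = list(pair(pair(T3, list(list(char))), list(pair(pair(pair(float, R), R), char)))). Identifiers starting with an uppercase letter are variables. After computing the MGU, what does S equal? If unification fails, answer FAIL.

pair(pair(float, list(list(char))), list(list(char)))

Decompose list/1: pair(pair(R, T3), list(pair(S, char))) = pair(pair(T3, list(list(char))), list(pair(pair(pair(float, R), R), char))).
Decompose pair/2: pair(R, T3) = pair(T3, list(list(char))),  list(pair(S, char)) = list(pair(pair(pair(float, R), R), char)).
Decompose pair/2: R = T3,  T3 = list(list(char)).
Bind R := T3; substituting into the one remaining equation that mentions R gives: list(pair(S, char)) = list(pair(pair(pair(float, T3), T3), char)).
Bind T3 := list(list(char)); substituting into the remaining equation gives: list(pair(S, char)) = list(pair(pair(pair(float, list(list(char))), list(list(char))), char)). Substituting into the earlier binding gives R := list(list(char)).
Decompose list/1: pair(S, char) = pair(pair(pair(float, list(list(char))), list(list(char))), char).
Decompose pair/2: S = pair(pair(float, list(list(char))), list(list(char))),  char = char.
Bind S := pair(pair(float, list(list(char))), list(list(char))); no other remaining equation mentions S.
Delete trivial equation char = char.
MGU = { R := list(list(char)), T3 := list(list(char)), S := pair(pair(float, list(list(char))), list(list(char))) }, so S := pair(pair(float, list(list(char))), list(list(char))).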